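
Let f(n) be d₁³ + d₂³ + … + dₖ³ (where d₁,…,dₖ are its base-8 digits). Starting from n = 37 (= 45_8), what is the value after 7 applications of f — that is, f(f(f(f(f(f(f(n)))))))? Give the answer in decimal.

476

37 = (4,5)_8 → 4³ + 5³ = 189
189 = (2,7,5)_8 → 2³ + 7³ + 5³ = 476
476 = (7,3,4)_8 → 7³ + 3³ + 4³ = 434
434 = (6,6,2)_8 → 6³ + 6³ + 2³ = 440
440 = (6,7,0)_8 → 6³ + 7³ + 0³ = 559
559 = (1,0,5,7)_8 → 1³ + 0³ + 5³ + 7³ = 469
469 = (7,2,5)_8 → 7³ + 2³ + 5³ = 476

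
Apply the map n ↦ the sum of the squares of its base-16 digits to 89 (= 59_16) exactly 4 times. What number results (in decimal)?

64

89 = (5,9)_16 → 5² + 9² = 106
106 = (6,10)_16 → 6² + 10² = 136
136 = (8,8)_16 → 8² + 8² = 128
128 = (8,0)_16 → 8² + 0² = 64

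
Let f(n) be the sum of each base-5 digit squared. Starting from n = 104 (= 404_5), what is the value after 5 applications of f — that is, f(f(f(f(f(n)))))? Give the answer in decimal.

104 = (4,0,4)_5 → 4² + 0² + 4² = 16 + 0 + 16 = 32
32 = (1,1,2)_5 → 1² + 1² + 2² = 1 + 1 + 4 = 6
6 = (1,1)_5 → 1² + 1² = 1 + 1 = 2
2 = (2)_5 → 2² = 4
4 = (4)_5 → 4² = 16

16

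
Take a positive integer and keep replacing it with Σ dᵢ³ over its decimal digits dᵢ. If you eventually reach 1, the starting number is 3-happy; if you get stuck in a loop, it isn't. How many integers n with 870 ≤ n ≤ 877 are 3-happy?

1

870: 870 → 855 → 762 → 567 → 684 → 792 → 1080 → 513 → 153 → 153  (repeats 153)
871: 871 → 856 → 853 → 664 → 496 → 1009 → 730 → 370 → 370  (repeats 370)
872: 872 → 863 → 755 → 593 → 881 → 1025 → 134 → 92 → 737 → 713 → 371 → 371  (repeats 371)
873: 873 → 882 → 1032 → 36 → 243 → 99 → 1458 → 702 → 351 → 153 → 153  (repeats 153)
874: 874 → 919 → 1459 → 919  (repeats 919)
875: 875 → 980 → 1241 → 74 → 407 → 407  (repeats 407)
876: 876 → 1071 → 345 → 216 → 225 → 141 → 66 → 432 → 99 → 1458 → 702 → 351 → 153 → 153  (repeats 153)
877: 877 → 1198 → 1243 → 100 → 1  (reaches 1)
3-happy: 877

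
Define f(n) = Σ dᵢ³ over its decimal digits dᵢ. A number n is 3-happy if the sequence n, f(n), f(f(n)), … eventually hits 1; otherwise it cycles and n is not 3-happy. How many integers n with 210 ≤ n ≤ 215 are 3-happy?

210: 210 → 9 → 729 → 1080 → 513 → 153 → 153  (repeats 153)
211: 211 → 10 → 1  (reaches 1)
212: 212 → 17 → 344 → 155 → 251 → 134 → 92 → 737 → 713 → 371 → 371  (repeats 371)
213: 213 → 36 → 243 → 99 → 1458 → 702 → 351 → 153 → 153  (repeats 153)
214: 214 → 73 → 370 → 370  (repeats 370)
215: 215 → 134 → 92 → 737 → 713 → 371 → 371  (repeats 371)
3-happy: 211

1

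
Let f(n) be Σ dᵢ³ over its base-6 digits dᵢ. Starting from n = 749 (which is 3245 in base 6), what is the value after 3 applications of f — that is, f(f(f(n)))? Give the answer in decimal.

749 = (3,2,4,5)_6 → 3³ + 2³ + 4³ + 5³ = 27 + 8 + 64 + 125 = 224
224 = (1,0,1,2)_6 → 1³ + 0³ + 1³ + 2³ = 1 + 0 + 1 + 8 = 10
10 = (1,4)_6 → 1³ + 4³ = 1 + 64 = 65

65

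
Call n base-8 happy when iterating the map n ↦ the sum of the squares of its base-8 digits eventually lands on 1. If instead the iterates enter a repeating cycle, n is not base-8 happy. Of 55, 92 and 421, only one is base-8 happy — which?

55: 55 → 85 → 30 → 45 → 50 → 40 → 25 → 10 → 5 → 25  — repeats 25 (not base-8 happy)
92: 92 → 26 → 13 → 26  — repeats 26 (not base-8 happy)
421: 421 → 77 → 27 → 18 → 8 → 1  — reaches 1 (base-8 happy)

421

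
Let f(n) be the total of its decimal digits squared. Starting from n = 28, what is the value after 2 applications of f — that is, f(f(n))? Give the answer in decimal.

100

28 → 2² + 8² = 68
68 → 6² + 8² = 100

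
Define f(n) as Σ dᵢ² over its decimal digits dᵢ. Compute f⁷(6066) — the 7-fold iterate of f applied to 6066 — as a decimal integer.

145

6066 → 6² + 0² + 6² + 6² = 108
108 → 1² + 0² + 8² = 65
65 → 6² + 5² = 61
61 → 6² + 1² = 37
37 → 3² + 7² = 58
58 → 5² + 8² = 89
89 → 8² + 9² = 145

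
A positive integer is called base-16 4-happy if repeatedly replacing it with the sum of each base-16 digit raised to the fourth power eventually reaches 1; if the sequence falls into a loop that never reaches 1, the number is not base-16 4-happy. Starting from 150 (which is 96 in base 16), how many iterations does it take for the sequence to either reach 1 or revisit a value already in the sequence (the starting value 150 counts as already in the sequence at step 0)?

13

150 = (9,6)_16 → 7857
7857 = (1,14,11,1)_16 → 53059
53059 = (12,15,4,3)_16 → 71698
71698 = (1,1,8,1,2)_16 → 4115
4115 = (1,0,1,3)_16 → 83
83 = (5,3)_16 → 706
706 = (2,12,2)_16 → 20768
20768 = (5,1,2,0)_16 → 642
642 = (2,8,2)_16 → 4128
4128 = (1,0,2,0)_16 → 17
17 = (1,1)_16 → 2
2 = (2)_16 → 16
16 = (1,0)_16 → 1  — reached 1.
That took 13 steps.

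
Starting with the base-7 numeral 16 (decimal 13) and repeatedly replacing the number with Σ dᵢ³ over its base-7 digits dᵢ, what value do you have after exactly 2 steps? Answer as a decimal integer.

13 = (1,6)_7 → 1³ + 6³ = 1 + 216 = 217
217 = (4,3,0)_7 → 4³ + 3³ + 0³ = 64 + 27 + 0 = 91

91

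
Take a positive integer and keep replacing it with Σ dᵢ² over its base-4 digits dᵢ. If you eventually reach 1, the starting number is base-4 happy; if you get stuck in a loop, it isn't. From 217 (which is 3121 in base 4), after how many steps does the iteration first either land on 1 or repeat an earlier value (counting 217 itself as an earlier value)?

217 = (3,1,2,1)_4 → 3² + 1² + 2² + 1² = 15
15 = (3,3)_4 → 3² + 3² = 18
18 = (1,0,2)_4 → 1² + 0² + 2² = 5
5 = (1,1)_4 → 1² + 1² = 2
2 = (2)_4 → 2² = 4
4 = (1,0)_4 → 1² + 0² = 1  — reached 1.
That took 6 steps.

6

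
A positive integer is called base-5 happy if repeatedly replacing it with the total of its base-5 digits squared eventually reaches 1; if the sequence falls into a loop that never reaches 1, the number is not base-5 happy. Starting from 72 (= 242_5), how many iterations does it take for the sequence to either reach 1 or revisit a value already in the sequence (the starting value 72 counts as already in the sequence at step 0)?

72 = (2,4,2)_5 → 2² + 4² + 2² = 4 + 16 + 4 = 24
24 = (4,4)_5 → 4² + 4² = 16 + 16 = 32
32 = (1,1,2)_5 → 1² + 1² + 2² = 1 + 1 + 4 = 6
6 = (1,1)_5 → 1² + 1² = 1 + 1 = 2
2 = (2)_5 → 2² = 4
4 = (4)_5 → 4² = 16
16 = (3,1)_5 → 3² + 1² = 9 + 1 = 10
10 = (2,0)_5 → 2² + 0² = 4 + 0 = 4  — 4 repeats.
That took 8 steps.

8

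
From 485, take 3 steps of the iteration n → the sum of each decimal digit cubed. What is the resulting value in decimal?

155

485 → 701
701 → 344
344 → 155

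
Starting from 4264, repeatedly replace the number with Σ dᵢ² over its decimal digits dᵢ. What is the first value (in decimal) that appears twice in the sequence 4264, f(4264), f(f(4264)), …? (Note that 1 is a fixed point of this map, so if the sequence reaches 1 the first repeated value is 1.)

89

4264 → 4² + 2² + 6² + 4² = 16 + 4 + 36 + 16 = 72
72 → 7² + 2² = 49 + 4 = 53
53 → 5² + 3² = 25 + 9 = 34
34 → 3² + 4² = 9 + 16 = 25
25 → 2² + 5² = 4 + 25 = 29
29 → 2² + 9² = 4 + 81 = 85
85 → 8² + 5² = 64 + 25 = 89
89 → 8² + 9² = 64 + 81 = 145
145 → 1² + 4² + 5² = 1 + 16 + 25 = 42
42 → 4² + 2² = 16 + 4 = 20
20 → 2² + 0² = 4 + 0 = 4
4 → 4² = 16
16 → 1² + 6² = 1 + 36 = 37
37 → 3² + 7² = 9 + 49 = 58
58 → 5² + 8² = 25 + 64 = 89  — 89 already appeared earlier.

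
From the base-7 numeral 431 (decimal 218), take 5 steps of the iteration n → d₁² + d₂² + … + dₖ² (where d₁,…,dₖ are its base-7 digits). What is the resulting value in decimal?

218 = (4,3,1)_7 → 4² + 3² + 1² = 26
26 = (3,5)_7 → 3² + 5² = 34
34 = (4,6)_7 → 4² + 6² = 52
52 = (1,0,3)_7 → 1² + 0² + 3² = 10
10 = (1,3)_7 → 1² + 3² = 10

10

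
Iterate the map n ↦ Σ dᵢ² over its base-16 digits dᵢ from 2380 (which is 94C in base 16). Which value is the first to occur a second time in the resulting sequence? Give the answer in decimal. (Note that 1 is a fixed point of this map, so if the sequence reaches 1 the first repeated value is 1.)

2380 = (9,4,12)_16 → 241
241 = (15,1)_16 → 226
226 = (14,2)_16 → 200
200 = (12,8)_16 → 208
208 = (13,0)_16 → 169
169 = (10,9)_16 → 181
181 = (11,5)_16 → 146
146 = (9,2)_16 → 85
85 = (5,5)_16 → 50
50 = (3,2)_16 → 13
13 = (13)_16 → 169  — 169 already appeared earlier.

169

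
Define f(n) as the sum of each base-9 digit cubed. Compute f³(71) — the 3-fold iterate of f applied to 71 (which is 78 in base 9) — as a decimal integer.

71 = (7,8)_9 → 7³ + 8³ = 343 + 512 = 855
855 = (1,1,5,0)_9 → 1³ + 1³ + 5³ + 0³ = 1 + 1 + 125 + 0 = 127
127 = (1,5,1)_9 → 1³ + 5³ + 1³ = 1 + 125 + 1 = 127

127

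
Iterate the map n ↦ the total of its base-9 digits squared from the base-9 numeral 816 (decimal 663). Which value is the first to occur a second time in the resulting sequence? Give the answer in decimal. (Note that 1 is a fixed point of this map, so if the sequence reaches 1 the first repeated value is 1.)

663 = (8,1,6)_9 → 8² + 1² + 6² = 64 + 1 + 36 = 101
101 = (1,2,2)_9 → 1² + 2² + 2² = 1 + 4 + 4 = 9
9 = (1,0)_9 → 1² + 0² = 1 + 0 = 1  — reached the fixed point 1.
1 → 1, so 1 is the first repeated value.

1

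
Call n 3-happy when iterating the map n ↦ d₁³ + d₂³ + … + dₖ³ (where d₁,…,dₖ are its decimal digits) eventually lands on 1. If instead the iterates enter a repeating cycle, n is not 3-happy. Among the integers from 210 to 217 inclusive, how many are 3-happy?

210: 210 → 9 → 729 → 1080 → 513 → 153 → 153  — not 3-happy
211: 211 → 10 → 1  — 3-happy
212: 212 → 17 → 344 → 155 → 251 → 134 → 92 → 737 → 713 → 371 → 371  — not 3-happy
213: 213 → 36 → 243 → 99 → 1458 → 702 → 351 → 153 → 153  — not 3-happy
214: 214 → 73 → 370 → 370  — not 3-happy
215: 215 → 134 → 92 → 737 → 713 → 371 → 371  — not 3-happy
216: 216 → 225 → 141 → 66 → 432 → 99 → 1458 → 702 → 351 → 153 → 153  — not 3-happy
217: 217 → 352 → 160 → 217  — not 3-happy
3-happy: 211

1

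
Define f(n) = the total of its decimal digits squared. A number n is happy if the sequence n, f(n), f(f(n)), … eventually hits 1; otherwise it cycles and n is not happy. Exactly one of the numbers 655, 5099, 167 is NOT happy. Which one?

5099

655: 655 → 86 → 100 → 1  — reaches 1 (happy)
5099: 5099 → 187 → 114 → 18 → 65 → 61 → 37 → 58 → 89 → 145 → 42 → 20 → 4 → 16 → 37  — repeats 37 (not happy)
167: 167 → 86 → 100 → 1  — reaches 1 (happy)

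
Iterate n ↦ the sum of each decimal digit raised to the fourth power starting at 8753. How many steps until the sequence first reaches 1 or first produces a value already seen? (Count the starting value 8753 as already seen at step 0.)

11

8753 → 7203
7203 → 2498
2498 → 10929
10929 → 13139
13139 → 6725
6725 → 4338
4338 → 4514
4514 → 1138
1138 → 4179
4179 → 9219
9219 → 13139  — 13139 repeats.
That took 11 steps.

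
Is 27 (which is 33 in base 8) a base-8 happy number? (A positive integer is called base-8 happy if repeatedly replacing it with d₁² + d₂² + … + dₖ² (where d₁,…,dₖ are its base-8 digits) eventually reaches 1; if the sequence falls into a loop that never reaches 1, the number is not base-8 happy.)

base-8 happy

27 = (3,3)_8 → 3² + 3² = 9 + 9 = 18
18 = (2,2)_8 → 2² + 2² = 4 + 4 = 8
8 = (1,0)_8 → 1² + 0² = 1 + 0 = 1  — reached 1.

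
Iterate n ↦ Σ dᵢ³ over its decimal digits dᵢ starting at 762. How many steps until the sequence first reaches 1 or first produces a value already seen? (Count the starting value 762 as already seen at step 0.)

762 → 7³ + 6³ + 2³ = 567
567 → 5³ + 6³ + 7³ = 684
684 → 6³ + 8³ + 4³ = 792
792 → 7³ + 9³ + 2³ = 1080
1080 → 1³ + 0³ + 8³ + 0³ = 513
513 → 5³ + 1³ + 3³ = 153
153 → 1³ + 5³ + 3³ = 153  — 153 repeats.
That took 7 steps.

7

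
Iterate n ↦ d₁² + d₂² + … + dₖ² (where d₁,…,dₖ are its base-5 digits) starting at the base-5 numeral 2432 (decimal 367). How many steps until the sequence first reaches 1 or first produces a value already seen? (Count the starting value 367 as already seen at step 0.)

4

367 = (2,4,3,2)_5 → 2² + 4² + 3² + 2² = 4 + 16 + 9 + 4 = 33
33 = (1,1,3)_5 → 1² + 1² + 3² = 1 + 1 + 9 = 11
11 = (2,1)_5 → 2² + 1² = 4 + 1 = 5
5 = (1,0)_5 → 1² + 0² = 1 + 0 = 1  — reached 1.
That took 4 steps.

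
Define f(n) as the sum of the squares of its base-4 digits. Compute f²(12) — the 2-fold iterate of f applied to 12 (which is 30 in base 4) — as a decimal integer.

12 = (3,0)_4 → 3² + 0² = 9
9 = (2,1)_4 → 2² + 1² = 5

5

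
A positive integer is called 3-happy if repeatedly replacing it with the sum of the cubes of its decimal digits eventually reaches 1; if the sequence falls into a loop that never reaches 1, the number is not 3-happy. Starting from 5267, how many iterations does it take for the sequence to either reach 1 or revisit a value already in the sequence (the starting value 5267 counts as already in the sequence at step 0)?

10

5267 → 5³ + 2³ + 6³ + 7³ = 692
692 → 6³ + 9³ + 2³ = 953
953 → 9³ + 5³ + 3³ = 881
881 → 8³ + 8³ + 1³ = 1025
1025 → 1³ + 0³ + 2³ + 5³ = 134
134 → 1³ + 3³ + 4³ = 92
92 → 9³ + 2³ = 737
737 → 7³ + 3³ + 7³ = 713
713 → 7³ + 1³ + 3³ = 371
371 → 3³ + 7³ + 1³ = 371  — 371 repeats.
That took 10 steps.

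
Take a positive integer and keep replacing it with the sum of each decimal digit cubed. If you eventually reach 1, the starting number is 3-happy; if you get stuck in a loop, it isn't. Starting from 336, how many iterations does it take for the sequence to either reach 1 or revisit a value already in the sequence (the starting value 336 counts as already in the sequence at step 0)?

4

336 → 3³ + 3³ + 6³ = 270
270 → 2³ + 7³ + 0³ = 351
351 → 3³ + 5³ + 1³ = 153
153 → 1³ + 5³ + 3³ = 153  — 153 repeats.
That took 4 steps.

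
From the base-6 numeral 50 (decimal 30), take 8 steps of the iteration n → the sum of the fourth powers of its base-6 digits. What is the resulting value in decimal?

30 = (5,0)_6 → 5⁴ + 0⁴ = 625 + 0 = 625
625 = (2,5,2,1)_6 → 2⁴ + 5⁴ + 2⁴ + 1⁴ = 16 + 625 + 16 + 1 = 658
658 = (3,0,1,4)_6 → 3⁴ + 0⁴ + 1⁴ + 4⁴ = 81 + 0 + 1 + 256 = 338
338 = (1,3,2,2)_6 → 1⁴ + 3⁴ + 2⁴ + 2⁴ = 1 + 81 + 16 + 16 = 114
114 = (3,1,0)_6 → 3⁴ + 1⁴ + 0⁴ = 81 + 1 + 0 = 82
82 = (2,1,4)_6 → 2⁴ + 1⁴ + 4⁴ = 16 + 1 + 256 = 273
273 = (1,1,3,3)_6 → 1⁴ + 1⁴ + 3⁴ + 3⁴ = 1 + 1 + 81 + 81 = 164
164 = (4,3,2)_6 → 4⁴ + 3⁴ + 2⁴ = 256 + 81 + 16 = 353

353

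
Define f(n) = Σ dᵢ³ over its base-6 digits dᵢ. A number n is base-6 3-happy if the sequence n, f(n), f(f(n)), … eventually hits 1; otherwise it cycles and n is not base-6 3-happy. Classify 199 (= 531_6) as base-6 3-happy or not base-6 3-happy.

base-6 3-happy

199 = (5,3,1)_6 → 5³ + 3³ + 1³ = 153
153 = (4,1,3)_6 → 4³ + 1³ + 3³ = 92
92 = (2,3,2)_6 → 2³ + 3³ + 2³ = 43
43 = (1,1,1)_6 → 1³ + 1³ + 1³ = 3
3 = (3)_6 → 3³ = 27
27 = (4,3)_6 → 4³ + 3³ = 91
91 = (2,3,1)_6 → 2³ + 3³ + 1³ = 36
36 = (1,0,0)_6 → 1³ + 0³ + 0³ = 1  — reached 1.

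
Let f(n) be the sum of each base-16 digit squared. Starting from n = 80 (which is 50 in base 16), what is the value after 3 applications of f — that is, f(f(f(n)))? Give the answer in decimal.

80 = (5,0)_16 → 5² + 0² = 25
25 = (1,9)_16 → 1² + 9² = 82
82 = (5,2)_16 → 5² + 2² = 29

29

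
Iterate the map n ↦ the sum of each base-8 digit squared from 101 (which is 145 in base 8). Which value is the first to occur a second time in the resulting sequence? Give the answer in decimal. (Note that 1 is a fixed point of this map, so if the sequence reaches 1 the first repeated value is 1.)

20

101 = (1,4,5)_8 → 1² + 4² + 5² = 1 + 16 + 25 = 42
42 = (5,2)_8 → 5² + 2² = 25 + 4 = 29
29 = (3,5)_8 → 3² + 5² = 9 + 25 = 34
34 = (4,2)_8 → 4² + 2² = 16 + 4 = 20
20 = (2,4)_8 → 2² + 4² = 4 + 16 = 20  — 20 already appeared earlier.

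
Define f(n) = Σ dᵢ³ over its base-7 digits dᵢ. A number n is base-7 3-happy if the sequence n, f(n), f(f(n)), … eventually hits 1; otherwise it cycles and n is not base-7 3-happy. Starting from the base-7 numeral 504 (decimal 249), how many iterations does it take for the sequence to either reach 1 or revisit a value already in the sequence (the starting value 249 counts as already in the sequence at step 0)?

7

249 = (5,0,4)_7 → 5³ + 0³ + 4³ = 189
189 = (3,6,0)_7 → 3³ + 6³ + 0³ = 243
243 = (4,6,5)_7 → 4³ + 6³ + 5³ = 405
405 = (1,1,1,6)_7 → 1³ + 1³ + 1³ + 6³ = 219
219 = (4,3,2)_7 → 4³ + 3³ + 2³ = 99
99 = (2,0,1)_7 → 2³ + 0³ + 1³ = 9
9 = (1,2)_7 → 1³ + 2³ = 9  — 9 repeats.
That took 7 steps.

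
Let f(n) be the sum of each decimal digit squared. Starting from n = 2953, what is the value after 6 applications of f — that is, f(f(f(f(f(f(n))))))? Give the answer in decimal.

145

2953 → 2² + 9² + 5² + 3² = 4 + 81 + 25 + 9 = 119
119 → 1² + 1² + 9² = 1 + 1 + 81 = 83
83 → 8² + 3² = 64 + 9 = 73
73 → 7² + 3² = 49 + 9 = 58
58 → 5² + 8² = 25 + 64 = 89
89 → 8² + 9² = 64 + 81 = 145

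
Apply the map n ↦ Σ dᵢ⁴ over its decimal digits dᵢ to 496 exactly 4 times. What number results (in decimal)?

496 → 4⁴ + 9⁴ + 6⁴ = 8113
8113 → 8⁴ + 1⁴ + 1⁴ + 3⁴ = 4179
4179 → 4⁴ + 1⁴ + 7⁴ + 9⁴ = 9219
9219 → 9⁴ + 2⁴ + 1⁴ + 9⁴ = 13139

13139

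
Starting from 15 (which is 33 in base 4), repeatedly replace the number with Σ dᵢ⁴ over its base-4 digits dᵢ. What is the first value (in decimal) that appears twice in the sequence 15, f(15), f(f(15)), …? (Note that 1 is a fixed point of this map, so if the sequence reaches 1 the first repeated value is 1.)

15 = (3,3)_4 → 162
162 = (2,2,0,2)_4 → 48
48 = (3,0,0)_4 → 81
81 = (1,1,0,1)_4 → 3
3 = (3)_4 → 81  — 81 already appeared earlier.

81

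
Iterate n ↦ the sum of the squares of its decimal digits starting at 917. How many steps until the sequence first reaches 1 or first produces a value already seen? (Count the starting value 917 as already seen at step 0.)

917 → 9² + 1² + 7² = 131
131 → 1² + 3² + 1² = 11
11 → 1² + 1² = 2
2 → 2² = 4
4 → 4² = 16
16 → 1² + 6² = 37
37 → 3² + 7² = 58
58 → 5² + 8² = 89
89 → 8² + 9² = 145
145 → 1² + 4² + 5² = 42
42 → 4² + 2² = 20
20 → 2² + 0² = 4  — 4 repeats.
That took 12 steps.

12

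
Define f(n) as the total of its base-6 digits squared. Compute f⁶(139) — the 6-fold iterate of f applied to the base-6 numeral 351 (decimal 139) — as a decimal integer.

139 = (3,5,1)_6 → 3² + 5² + 1² = 35
35 = (5,5)_6 → 5² + 5² = 50
50 = (1,2,2)_6 → 1² + 2² + 2² = 9
9 = (1,3)_6 → 1² + 3² = 10
10 = (1,4)_6 → 1² + 4² = 17
17 = (2,5)_6 → 2² + 5² = 29

29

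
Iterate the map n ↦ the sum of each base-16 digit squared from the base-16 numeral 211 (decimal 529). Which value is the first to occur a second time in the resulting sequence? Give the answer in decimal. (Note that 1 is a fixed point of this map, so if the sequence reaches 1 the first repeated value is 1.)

529 = (2,1,1)_16 → 2² + 1² + 1² = 4 + 1 + 1 = 6
6 = (6)_16 → 6² = 36
36 = (2,4)_16 → 2² + 4² = 4 + 16 = 20
20 = (1,4)_16 → 1² + 4² = 1 + 16 = 17
17 = (1,1)_16 → 1² + 1² = 1 + 1 = 2
2 = (2)_16 → 2² = 4
4 = (4)_16 → 4² = 16
16 = (1,0)_16 → 1² + 0² = 1 + 0 = 1  — reached the fixed point 1.
1 → 1, so 1 is the first repeated value.

1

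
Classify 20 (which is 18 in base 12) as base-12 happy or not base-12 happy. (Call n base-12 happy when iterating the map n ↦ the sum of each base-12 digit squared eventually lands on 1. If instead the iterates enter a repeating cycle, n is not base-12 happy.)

20 = (1,8)_12 → 1² + 8² = 1 + 64 = 65
65 = (5,5)_12 → 5² + 5² = 25 + 25 = 50
50 = (4,2)_12 → 4² + 2² = 16 + 4 = 20  — 20 already seen; the sequence cycles without reaching 1.

not base-12 happy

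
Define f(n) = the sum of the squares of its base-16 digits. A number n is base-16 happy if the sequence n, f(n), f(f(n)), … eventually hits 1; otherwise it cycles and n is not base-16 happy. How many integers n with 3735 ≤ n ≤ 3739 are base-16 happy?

3735: 3735 → 326 → 53 → 34 → 8 → 64 → 16 → 1  — base-16 happy
3736: 3736 → 341 → 51 → 18 → 5 → 25 → 82 → 29 → 170 → 200 → 208 → 169 → 181 → 146 → 85 → 50 → 13 → 169  — not base-16 happy
3737: 3737 → 358 → 73 → 97 → 37 → 29 → 170 → 200 → 208 → 169 → 181 → 146 → 85 → 50 → 13 → 169  — not base-16 happy
3738: 3738 → 377 → 131 → 73 → 97 → 37 → 29 → 170 → 200 → 208 → 169 → 181 → 146 → 85 → 50 → 13 → 169  — not base-16 happy
3739: 3739 → 398 → 261 → 26 → 101 → 61 → 178 → 125 → 218 → 269 → 170 → 200 → 208 → 169 → 181 → 146 → 85 → 50 → 13 → 169  — not base-16 happy
base-16 happy: 3735

1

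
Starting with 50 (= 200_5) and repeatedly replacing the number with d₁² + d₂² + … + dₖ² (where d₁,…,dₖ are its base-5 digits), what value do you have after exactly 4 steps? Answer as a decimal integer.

4

50 = (2,0,0)_5 → 2² + 0² + 0² = 4 + 0 + 0 = 4
4 = (4)_5 → 4² = 16
16 = (3,1)_5 → 3² + 1² = 9 + 1 = 10
10 = (2,0)_5 → 2² + 0² = 4 + 0 = 4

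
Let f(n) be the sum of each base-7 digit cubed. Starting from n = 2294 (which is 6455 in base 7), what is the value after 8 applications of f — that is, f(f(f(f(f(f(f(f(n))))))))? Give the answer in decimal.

2294 = (6,4,5,5)_7 → 530
530 = (1,3,5,5)_7 → 278
278 = (5,4,5)_7 → 314
314 = (6,2,6)_7 → 440
440 = (1,1,6,6)_7 → 434
434 = (1,1,6,0)_7 → 218
218 = (4,3,1)_7 → 92
92 = (1,6,1)_7 → 218

218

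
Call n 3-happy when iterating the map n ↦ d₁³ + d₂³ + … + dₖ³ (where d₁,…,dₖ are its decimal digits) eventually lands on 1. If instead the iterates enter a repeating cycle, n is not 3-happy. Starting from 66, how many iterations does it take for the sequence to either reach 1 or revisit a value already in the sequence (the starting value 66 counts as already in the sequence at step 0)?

66 → 6³ + 6³ = 432
432 → 4³ + 3³ + 2³ = 99
99 → 9³ + 9³ = 1458
1458 → 1³ + 4³ + 5³ + 8³ = 702
702 → 7³ + 0³ + 2³ = 351
351 → 3³ + 5³ + 1³ = 153
153 → 1³ + 5³ + 3³ = 153  — 153 repeats.
That took 7 steps.

7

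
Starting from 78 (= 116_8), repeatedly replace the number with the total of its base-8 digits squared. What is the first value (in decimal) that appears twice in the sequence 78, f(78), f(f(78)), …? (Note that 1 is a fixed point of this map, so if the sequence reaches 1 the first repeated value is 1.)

78 = (1,1,6)_8 → 1² + 1² + 6² = 1 + 1 + 36 = 38
38 = (4,6)_8 → 4² + 6² = 16 + 36 = 52
52 = (6,4)_8 → 6² + 4² = 36 + 16 = 52  — 52 already appeared earlier.

52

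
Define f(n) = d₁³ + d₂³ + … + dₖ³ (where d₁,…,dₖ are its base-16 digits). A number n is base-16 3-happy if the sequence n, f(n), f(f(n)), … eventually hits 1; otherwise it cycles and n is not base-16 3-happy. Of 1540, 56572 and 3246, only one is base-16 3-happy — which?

1540

1540: 1540 → 280 → 514 → 16 → 1  — reaches 1 (base-16 3-happy)
56572: 56572 → 9028 → 163 → 1027 → 91 → 1456 → 1456  — repeats 1456 (not base-16 3-happy)
3246: 3246 → 5472 → 342 → 342  — repeats 342 (not base-16 3-happy)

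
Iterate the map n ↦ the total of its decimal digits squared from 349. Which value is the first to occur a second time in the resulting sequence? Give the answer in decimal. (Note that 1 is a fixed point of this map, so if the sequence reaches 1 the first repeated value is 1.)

37

349 → 3² + 4² + 9² = 9 + 16 + 81 = 106
106 → 1² + 0² + 6² = 1 + 0 + 36 = 37
37 → 3² + 7² = 9 + 49 = 58
58 → 5² + 8² = 25 + 64 = 89
89 → 8² + 9² = 64 + 81 = 145
145 → 1² + 4² + 5² = 1 + 16 + 25 = 42
42 → 4² + 2² = 16 + 4 = 20
20 → 2² + 0² = 4 + 0 = 4
4 → 4² = 16
16 → 1² + 6² = 1 + 36 = 37  — 37 already appeared earlier.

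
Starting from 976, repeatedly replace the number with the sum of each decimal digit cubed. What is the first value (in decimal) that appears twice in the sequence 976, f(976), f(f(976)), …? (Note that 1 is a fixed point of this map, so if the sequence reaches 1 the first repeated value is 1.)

976 → 9³ + 7³ + 6³ = 1288
1288 → 1³ + 2³ + 8³ + 8³ = 1033
1033 → 1³ + 0³ + 3³ + 3³ = 55
55 → 5³ + 5³ = 250
250 → 2³ + 5³ + 0³ = 133
133 → 1³ + 3³ + 3³ = 55  — 55 already appeared earlier.

55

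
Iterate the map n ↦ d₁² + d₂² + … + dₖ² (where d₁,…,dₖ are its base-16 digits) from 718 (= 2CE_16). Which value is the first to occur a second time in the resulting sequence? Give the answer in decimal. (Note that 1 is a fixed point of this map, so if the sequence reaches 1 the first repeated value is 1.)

169

718 = (2,12,14)_16 → 2² + 12² + 14² = 344
344 = (1,5,8)_16 → 1² + 5² + 8² = 90
90 = (5,10)_16 → 5² + 10² = 125
125 = (7,13)_16 → 7² + 13² = 218
218 = (13,10)_16 → 13² + 10² = 269
269 = (1,0,13)_16 → 1² + 0² + 13² = 170
170 = (10,10)_16 → 10² + 10² = 200
200 = (12,8)_16 → 12² + 8² = 208
208 = (13,0)_16 → 13² + 0² = 169
169 = (10,9)_16 → 10² + 9² = 181
181 = (11,5)_16 → 11² + 5² = 146
146 = (9,2)_16 → 9² + 2² = 85
85 = (5,5)_16 → 5² + 5² = 50
50 = (3,2)_16 → 3² + 2² = 13
13 = (13)_16 → 13² = 169  — 169 already appeared earlier.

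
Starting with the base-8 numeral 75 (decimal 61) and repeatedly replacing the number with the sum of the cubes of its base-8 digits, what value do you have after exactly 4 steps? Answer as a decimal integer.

61 = (7,5)_8 → 7³ + 5³ = 468
468 = (7,2,4)_8 → 7³ + 2³ + 4³ = 415
415 = (6,3,7)_8 → 6³ + 3³ + 7³ = 586
586 = (1,1,1,2)_8 → 1³ + 1³ + 1³ + 2³ = 11

11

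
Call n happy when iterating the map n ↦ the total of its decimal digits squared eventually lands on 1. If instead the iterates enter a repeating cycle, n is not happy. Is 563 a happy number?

563 → 5² + 6² + 3² = 70
70 → 7² + 0² = 49
49 → 4² + 9² = 97
97 → 9² + 7² = 130
130 → 1² + 3² + 0² = 10
10 → 1² + 0² = 1  — reached 1.

happy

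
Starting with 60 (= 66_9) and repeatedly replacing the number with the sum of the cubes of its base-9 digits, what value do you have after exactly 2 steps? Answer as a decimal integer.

60 = (6,6)_9 → 6³ + 6³ = 432
432 = (5,3,0)_9 → 5³ + 3³ + 0³ = 152

152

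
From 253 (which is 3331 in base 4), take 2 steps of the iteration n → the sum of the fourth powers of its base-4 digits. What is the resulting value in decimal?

253 = (3,3,3,1)_4 → 3⁴ + 3⁴ + 3⁴ + 1⁴ = 81 + 81 + 81 + 1 = 244
244 = (3,3,1,0)_4 → 3⁴ + 3⁴ + 1⁴ + 0⁴ = 81 + 81 + 1 + 0 = 163

163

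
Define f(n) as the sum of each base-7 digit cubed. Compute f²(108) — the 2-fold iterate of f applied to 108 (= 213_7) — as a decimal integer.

126

108 = (2,1,3)_7 → 2³ + 1³ + 3³ = 36
36 = (5,1)_7 → 5³ + 1³ = 126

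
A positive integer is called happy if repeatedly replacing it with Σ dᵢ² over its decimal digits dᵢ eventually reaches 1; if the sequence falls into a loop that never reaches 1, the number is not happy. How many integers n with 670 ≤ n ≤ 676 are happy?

670: 670 → 85 → 89 → 145 → 42 → 20 → 4 → 16 → 37 → 58 → 89  (repeats 89)
671: 671 → 86 → 100 → 1  (reaches 1)
672: 672 → 89 → 145 → 42 → 20 → 4 → 16 → 37 → 58 → 89  (repeats 89)
673: 673 → 94 → 97 → 130 → 10 → 1  (reaches 1)
674: 674 → 101 → 2 → 4 → 16 → 37 → 58 → 89 → 145 → 42 → 20 → 4  (repeats 4)
675: 675 → 110 → 2 → 4 → 16 → 37 → 58 → 89 → 145 → 42 → 20 → 4  (repeats 4)
676: 676 → 121 → 6 → 36 → 45 → 41 → 17 → 50 → 25 → 29 → 85 → 89 → 145 → 42 → 20 → 4 → 16 → 37 → 58 → 89  (repeats 89)
happy: 671, 673

2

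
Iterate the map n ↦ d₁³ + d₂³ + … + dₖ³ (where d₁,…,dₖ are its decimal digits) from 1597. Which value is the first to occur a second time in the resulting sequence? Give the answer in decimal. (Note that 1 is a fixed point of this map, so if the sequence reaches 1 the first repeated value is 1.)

1

1597 → 1³ + 5³ + 9³ + 7³ = 1 + 125 + 729 + 343 = 1198
1198 → 1³ + 1³ + 9³ + 8³ = 1 + 1 + 729 + 512 = 1243
1243 → 1³ + 2³ + 4³ + 3³ = 1 + 8 + 64 + 27 = 100
100 → 1³ + 0³ + 0³ = 1 + 0 + 0 = 1  — reached the fixed point 1.
1 → 1, so 1 is the first repeated value.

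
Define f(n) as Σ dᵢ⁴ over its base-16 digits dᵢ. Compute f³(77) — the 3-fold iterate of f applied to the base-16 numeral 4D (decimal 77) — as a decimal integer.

77 = (4,13)_16 → 4⁴ + 13⁴ = 256 + 28561 = 28817
28817 = (7,0,9,1)_16 → 7⁴ + 0⁴ + 9⁴ + 1⁴ = 2401 + 0 + 6561 + 1 = 8963
8963 = (2,3,0,3)_16 → 2⁴ + 3⁴ + 0⁴ + 3⁴ = 16 + 81 + 0 + 81 = 178

178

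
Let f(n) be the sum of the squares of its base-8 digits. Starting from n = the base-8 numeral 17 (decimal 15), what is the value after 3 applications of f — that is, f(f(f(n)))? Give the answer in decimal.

25

15 = (1,7)_8 → 1² + 7² = 1 + 49 = 50
50 = (6,2)_8 → 6² + 2² = 36 + 4 = 40
40 = (5,0)_8 → 5² + 0² = 25 + 0 = 25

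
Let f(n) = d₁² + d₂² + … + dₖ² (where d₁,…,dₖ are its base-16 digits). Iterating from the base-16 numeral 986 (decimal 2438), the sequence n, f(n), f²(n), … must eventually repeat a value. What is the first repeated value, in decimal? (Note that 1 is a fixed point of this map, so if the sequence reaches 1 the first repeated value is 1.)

2438 = (9,8,6)_16 → 9² + 8² + 6² = 81 + 64 + 36 = 181
181 = (11,5)_16 → 11² + 5² = 121 + 25 = 146
146 = (9,2)_16 → 9² + 2² = 81 + 4 = 85
85 = (5,5)_16 → 5² + 5² = 25 + 25 = 50
50 = (3,2)_16 → 3² + 2² = 9 + 4 = 13
13 = (13)_16 → 13² = 169
169 = (10,9)_16 → 10² + 9² = 100 + 81 = 181  — 181 already appeared earlier.

181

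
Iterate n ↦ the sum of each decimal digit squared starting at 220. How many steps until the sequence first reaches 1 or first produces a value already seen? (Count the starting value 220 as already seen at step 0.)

220 → 8
8 → 64
64 → 52
52 → 29
29 → 85
85 → 89
89 → 145
145 → 42
42 → 20
20 → 4
4 → 16
16 → 37
37 → 58
58 → 89  — 89 repeats.
That took 14 steps.

14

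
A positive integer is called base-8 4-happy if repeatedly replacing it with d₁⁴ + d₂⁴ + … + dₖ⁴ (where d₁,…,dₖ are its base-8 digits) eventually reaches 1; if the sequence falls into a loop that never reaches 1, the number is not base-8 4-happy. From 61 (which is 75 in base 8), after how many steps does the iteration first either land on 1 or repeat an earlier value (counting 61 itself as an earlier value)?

61 = (7,5)_8 → 7⁴ + 5⁴ = 2401 + 625 = 3026
3026 = (5,7,2,2)_8 → 5⁴ + 7⁴ + 2⁴ + 2⁴ = 625 + 2401 + 16 + 16 = 3058
3058 = (5,7,6,2)_8 → 5⁴ + 7⁴ + 6⁴ + 2⁴ = 625 + 2401 + 1296 + 16 = 4338
4338 = (1,0,3,6,2)_8 → 1⁴ + 0⁴ + 3⁴ + 6⁴ + 2⁴ = 1 + 0 + 81 + 1296 + 16 = 1394
1394 = (2,5,6,2)_8 → 2⁴ + 5⁴ + 6⁴ + 2⁴ = 16 + 625 + 1296 + 16 = 1953
1953 = (3,6,4,1)_8 → 3⁴ + 6⁴ + 4⁴ + 1⁴ = 81 + 1296 + 256 + 1 = 1634
1634 = (3,1,4,2)_8 → 3⁴ + 1⁴ + 4⁴ + 2⁴ = 81 + 1 + 256 + 16 = 354
354 = (5,4,2)_8 → 5⁴ + 4⁴ + 2⁴ = 625 + 256 + 16 = 897
897 = (1,6,0,1)_8 → 1⁴ + 6⁴ + 0⁴ + 1⁴ = 1 + 1296 + 0 + 1 = 1298
1298 = (2,4,2,2)_8 → 2⁴ + 4⁴ + 2⁴ + 2⁴ = 16 + 256 + 16 + 16 = 304
304 = (4,6,0)_8 → 4⁴ + 6⁴ + 0⁴ = 256 + 1296 + 0 = 1552
1552 = (3,0,2,0)_8 → 3⁴ + 0⁴ + 2⁴ + 0⁴ = 81 + 0 + 16 + 0 = 97
97 = (1,4,1)_8 → 1⁴ + 4⁴ + 1⁴ = 1 + 256 + 1 = 258
258 = (4,0,2)_8 → 4⁴ + 0⁴ + 2⁴ = 256 + 0 + 16 = 272
272 = (4,2,0)_8 → 4⁴ + 2⁴ + 0⁴ = 256 + 16 + 0 = 272  — 272 repeats.
That took 15 steps.

15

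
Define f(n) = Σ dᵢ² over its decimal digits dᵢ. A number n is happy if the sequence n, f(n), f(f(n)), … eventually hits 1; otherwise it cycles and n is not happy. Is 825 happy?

825 → 8² + 2² + 5² = 64 + 4 + 25 = 93
93 → 9² + 3² = 81 + 9 = 90
90 → 9² + 0² = 81 + 0 = 81
81 → 8² + 1² = 64 + 1 = 65
65 → 6² + 5² = 36 + 25 = 61
61 → 6² + 1² = 36 + 1 = 37
37 → 3² + 7² = 9 + 49 = 58
58 → 5² + 8² = 25 + 64 = 89
89 → 8² + 9² = 64 + 81 = 145
145 → 1² + 4² + 5² = 1 + 16 + 25 = 42
42 → 4² + 2² = 16 + 4 = 20
20 → 2² + 0² = 4 + 0 = 4
4 → 4² = 16
16 → 1² + 6² = 1 + 36 = 37  — 37 already seen; the sequence cycles without reaching 1.

not happy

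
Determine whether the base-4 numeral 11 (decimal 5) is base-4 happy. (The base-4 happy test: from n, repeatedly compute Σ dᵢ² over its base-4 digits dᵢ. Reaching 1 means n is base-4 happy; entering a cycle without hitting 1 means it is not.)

base-4 happy

5 = (1,1)_4 → 2
2 = (2)_4 → 4
4 = (1,0)_4 → 1  — reached 1.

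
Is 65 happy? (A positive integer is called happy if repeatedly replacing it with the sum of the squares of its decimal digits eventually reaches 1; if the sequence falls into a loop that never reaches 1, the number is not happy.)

not happy

65 → 6² + 5² = 61
61 → 6² + 1² = 37
37 → 3² + 7² = 58
58 → 5² + 8² = 89
89 → 8² + 9² = 145
145 → 1² + 4² + 5² = 42
42 → 4² + 2² = 20
20 → 2² + 0² = 4
4 → 4² = 16
16 → 1² + 6² = 37  — 37 already seen; the sequence cycles without reaching 1.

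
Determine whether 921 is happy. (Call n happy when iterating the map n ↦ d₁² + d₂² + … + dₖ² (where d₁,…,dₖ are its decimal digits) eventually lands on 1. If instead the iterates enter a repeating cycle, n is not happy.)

happy

921 → 9² + 2² + 1² = 86
86 → 8² + 6² = 100
100 → 1² + 0² + 0² = 1  — reached 1.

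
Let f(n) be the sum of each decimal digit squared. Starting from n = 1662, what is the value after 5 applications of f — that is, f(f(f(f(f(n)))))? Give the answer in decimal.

1662 → 77
77 → 98
98 → 145
145 → 42
42 → 20

20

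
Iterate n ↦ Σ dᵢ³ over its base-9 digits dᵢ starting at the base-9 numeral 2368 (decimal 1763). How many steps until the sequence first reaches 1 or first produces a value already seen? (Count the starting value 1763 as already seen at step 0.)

1763 = (2,3,6,8)_9 → 2³ + 3³ + 6³ + 8³ = 763
763 = (1,0,3,7)_9 → 1³ + 0³ + 3³ + 7³ = 371
371 = (4,5,2)_9 → 4³ + 5³ + 2³ = 197
197 = (2,3,8)_9 → 2³ + 3³ + 8³ = 547
547 = (6,6,7)_9 → 6³ + 6³ + 7³ = 775
775 = (1,0,5,1)_9 → 1³ + 0³ + 5³ + 1³ = 127
127 = (1,5,1)_9 → 1³ + 5³ + 1³ = 127  — 127 repeats.
That took 7 steps.

7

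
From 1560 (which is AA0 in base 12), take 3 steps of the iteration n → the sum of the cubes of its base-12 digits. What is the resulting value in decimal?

1560 = (10,10,0)_12 → 10³ + 10³ + 0³ = 2000
2000 = (1,1,10,8)_12 → 1³ + 1³ + 10³ + 8³ = 1514
1514 = (10,6,2)_12 → 10³ + 6³ + 2³ = 1224

1224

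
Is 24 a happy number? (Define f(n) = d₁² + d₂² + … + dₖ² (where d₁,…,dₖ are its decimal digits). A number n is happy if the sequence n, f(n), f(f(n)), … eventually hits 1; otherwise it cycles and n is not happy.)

not happy

24 → 2² + 4² = 20
20 → 2² + 0² = 4
4 → 4² = 16
16 → 1² + 6² = 37
37 → 3² + 7² = 58
58 → 5² + 8² = 89
89 → 8² + 9² = 145
145 → 1² + 4² + 5² = 42
42 → 4² + 2² = 20  — 20 already seen; the sequence cycles without reaching 1.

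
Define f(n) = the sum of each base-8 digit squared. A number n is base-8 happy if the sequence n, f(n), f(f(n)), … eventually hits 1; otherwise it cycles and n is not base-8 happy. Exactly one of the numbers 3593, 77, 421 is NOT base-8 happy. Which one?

3593

3593: 3593 → 51 → 45 → 50 → 40 → 25 → 10 → 5 → 25  — repeats 25 (not base-8 happy)
77: 77 → 27 → 18 → 8 → 1  — reaches 1 (base-8 happy)
421: 421 → 77 → 27 → 18 → 8 → 1  — reaches 1 (base-8 happy)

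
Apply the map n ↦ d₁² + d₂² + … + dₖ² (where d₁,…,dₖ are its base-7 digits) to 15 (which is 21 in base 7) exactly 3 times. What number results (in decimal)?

15 = (2,1)_7 → 2² + 1² = 4 + 1 = 5
5 = (5)_7 → 5² = 25
25 = (3,4)_7 → 3² + 4² = 9 + 16 = 25

25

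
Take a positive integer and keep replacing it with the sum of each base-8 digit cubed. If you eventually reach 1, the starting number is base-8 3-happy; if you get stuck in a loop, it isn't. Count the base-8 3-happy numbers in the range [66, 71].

2

66: 66 → 9 → 2 → 8 → 1  (reaches 1)
67: 67 → 28 → 91 → 55 → 559 → 469 → 476 → 434 → 440 → 559  (repeats 559)
68: 68 → 65 → 2 → 8 → 1  (reaches 1)
69: 69 → 126 → 560 → 217 → 55 → 559 → 469 → 476 → 434 → 440 → 559  (repeats 559)
70: 70 → 217 → 55 → 559 → 469 → 476 → 434 → 440 → 559  (repeats 559)
71: 71 → 344 → 152 → 35 → 91 → 55 → 559 → 469 → 476 → 434 → 440 → 559  (repeats 559)
base-8 3-happy: 66, 68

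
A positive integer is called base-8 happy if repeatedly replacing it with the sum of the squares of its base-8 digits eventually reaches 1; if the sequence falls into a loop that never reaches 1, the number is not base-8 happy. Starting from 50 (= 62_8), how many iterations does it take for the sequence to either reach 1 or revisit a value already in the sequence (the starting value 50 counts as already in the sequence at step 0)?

50 = (6,2)_8 → 40
40 = (5,0)_8 → 25
25 = (3,1)_8 → 10
10 = (1,2)_8 → 5
5 = (5)_8 → 25  — 25 repeats.
That took 5 steps.

5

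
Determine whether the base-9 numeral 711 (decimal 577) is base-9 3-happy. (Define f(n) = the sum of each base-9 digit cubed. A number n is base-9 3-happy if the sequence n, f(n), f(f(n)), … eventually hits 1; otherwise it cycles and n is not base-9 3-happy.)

577 = (7,1,1)_9 → 7³ + 1³ + 1³ = 343 + 1 + 1 = 345
345 = (4,2,3)_9 → 4³ + 2³ + 3³ = 64 + 8 + 27 = 99
99 = (1,2,0)_9 → 1³ + 2³ + 0³ = 1 + 8 + 0 = 9
9 = (1,0)_9 → 1³ + 0³ = 1 + 0 = 1  — reached 1.

base-9 3-happy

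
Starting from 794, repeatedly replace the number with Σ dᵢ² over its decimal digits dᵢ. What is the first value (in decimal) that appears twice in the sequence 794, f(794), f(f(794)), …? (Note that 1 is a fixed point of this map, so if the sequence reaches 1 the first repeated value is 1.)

794 → 7² + 9² + 4² = 146
146 → 1² + 4² + 6² = 53
53 → 5² + 3² = 34
34 → 3² + 4² = 25
25 → 2² + 5² = 29
29 → 2² + 9² = 85
85 → 8² + 5² = 89
89 → 8² + 9² = 145
145 → 1² + 4² + 5² = 42
42 → 4² + 2² = 20
20 → 2² + 0² = 4
4 → 4² = 16
16 → 1² + 6² = 37
37 → 3² + 7² = 58
58 → 5² + 8² = 89  — 89 already appeared earlier.

89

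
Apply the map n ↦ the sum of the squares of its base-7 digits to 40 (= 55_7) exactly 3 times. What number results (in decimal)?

40 = (5,5)_7 → 5² + 5² = 25 + 25 = 50
50 = (1,0,1)_7 → 1² + 0² + 1² = 1 + 0 + 1 = 2
2 = (2)_7 → 2² = 4

4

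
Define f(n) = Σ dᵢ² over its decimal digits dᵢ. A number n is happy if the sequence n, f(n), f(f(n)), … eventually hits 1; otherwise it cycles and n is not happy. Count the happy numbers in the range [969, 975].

2

969: 969 → 198 → 146 → 53 → 34 → 25 → 29 → 85 → 89 → 145 → 42 → 20 → 4 → 16 → 37 → 58 → 89  (repeats 89)
970: 970 → 130 → 10 → 1  (reaches 1)
971: 971 → 131 → 11 → 2 → 4 → 16 → 37 → 58 → 89 → 145 → 42 → 20 → 4  (repeats 4)
972: 972 → 134 → 26 → 40 → 16 → 37 → 58 → 89 → 145 → 42 → 20 → 4 → 16  (repeats 16)
973: 973 → 139 → 91 → 82 → 68 → 100 → 1  (reaches 1)
974: 974 → 146 → 53 → 34 → 25 → 29 → 85 → 89 → 145 → 42 → 20 → 4 → 16 → 37 → 58 → 89  (repeats 89)
975: 975 → 155 → 51 → 26 → 40 → 16 → 37 → 58 → 89 → 145 → 42 → 20 → 4 → 16  (repeats 16)
happy: 970, 973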